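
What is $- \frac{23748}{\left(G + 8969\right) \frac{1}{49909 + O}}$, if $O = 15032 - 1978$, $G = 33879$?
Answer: $- \frac{373811331}{10712} \approx -34897.0$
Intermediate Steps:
$O = 13054$ ($O = 15032 - 1978 = 13054$)
$- \frac{23748}{\left(G + 8969\right) \frac{1}{49909 + O}} = - \frac{23748}{\left(33879 + 8969\right) \frac{1}{49909 + 13054}} = - \frac{23748}{42848 \cdot \frac{1}{62963}} = - \frac{23748}{\frac{42848}{62963}} = \left(-23748\right) \frac{62963}{42848} = - \frac{373811331}{10712}$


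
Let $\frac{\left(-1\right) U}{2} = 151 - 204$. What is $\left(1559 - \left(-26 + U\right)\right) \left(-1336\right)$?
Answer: $-1975944$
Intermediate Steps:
$U = 106$ ($U = - 2 \left(151 - 204\right) = \left(-2\right) \left(-53\right) = 106$)
$\left(1559 - \left(-26 + U\right)\right) \left(-1336\right) = \left(1559 + \left(2 \cdot 13 - 106\right)\right) \left(-1336\right) = \left(1559 + \left(26 - 106\right)\right) \left(-1336\right) = \left(1559 - 80\right) \left(-1336\right) = 1479 \left(-1336\right) = -1975944$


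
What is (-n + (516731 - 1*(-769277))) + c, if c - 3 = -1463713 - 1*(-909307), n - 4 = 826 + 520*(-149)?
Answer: 808255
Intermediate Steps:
n = -76650 (n = 4 + (826 + 520*(-149)) = 4 + (826 - 77480) = 4 - 76654 = -76650)
c = -554403 (c = 3 + (-1463713 - 1*(-909307)) = 3 + (-1463713 + 909307) = 3 - 554406 = -554403)
(-n + (516731 - 1*(-769277))) + c = (-1*(-76650) + (516731 - 1*(-769277))) - 554403 = (76650 + (516731 + 769277)) - 554403 = (76650 + 1286008) - 554403 = 1362658 - 554403 = 808255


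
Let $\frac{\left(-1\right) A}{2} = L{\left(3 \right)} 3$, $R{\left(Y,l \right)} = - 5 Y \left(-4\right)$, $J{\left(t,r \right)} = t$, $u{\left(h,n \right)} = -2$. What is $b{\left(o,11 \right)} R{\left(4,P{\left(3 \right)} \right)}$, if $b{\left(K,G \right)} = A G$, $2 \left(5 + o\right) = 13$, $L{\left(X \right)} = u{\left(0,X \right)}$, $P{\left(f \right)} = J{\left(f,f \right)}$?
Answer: $10560$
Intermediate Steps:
$P{\left(f \right)} = f$
$L{\left(X \right)} = -2$
$o = \frac{3}{2}$ ($o = -5 + \frac{1}{2} \cdot 13 = -5 + \frac{13}{2} = \frac{3}{2} \approx 1.5$)
$R{\left(Y,l \right)} = 20 Y$
$A = 12$ ($A = - 2 \left(\left(-2\right) 3\right) = \left(-2\right) \left(-6\right) = 12$)
$b{\left(K,G \right)} = 12 G$
$b{\left(o,11 \right)} R{\left(4,P{\left(3 \right)} \right)} = 12 \cdot 11 \cdot 20 \cdot 4 = 132 \cdot 80 = 10560$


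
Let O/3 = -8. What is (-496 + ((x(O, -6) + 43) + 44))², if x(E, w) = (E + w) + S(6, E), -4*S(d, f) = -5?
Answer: 3066001/16 ≈ 1.9163e+5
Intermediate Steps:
O = -24 (O = 3*(-8) = -24)
S(d, f) = 5/4 (S(d, f) = -¼*(-5) = 5/4)
x(E, w) = 5/4 + E + w (x(E, w) = (E + w) + 5/4 = 5/4 + E + w)
(-496 + ((x(O, -6) + 43) + 44))² = (-496 + (((5/4 - 24 - 6) + 43) + 44))² = (-496 + ((-115/4 + 43) + 44))² = (-496 + (57/4 + 44))² = (-496 + 233/4)² = (-1751/4)² = 3066001/16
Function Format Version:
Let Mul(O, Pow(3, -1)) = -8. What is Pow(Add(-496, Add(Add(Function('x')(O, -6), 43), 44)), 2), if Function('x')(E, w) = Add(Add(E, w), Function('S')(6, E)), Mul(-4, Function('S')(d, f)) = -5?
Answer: Rational(3066001, 16) ≈ 1.9163e+5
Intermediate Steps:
O = -24 (O = Mul(3, -8) = -24)
Function('S')(d, f) = Rational(5, 4) (Function('S')(d, f) = Mul(Rational(-1, 4), -5) = Rational(5, 4))
Function('x')(E, w) = Add(Rational(5, 4), E, w) (Function('x')(E, w) = Add(Add(E, w), Rational(5, 4)) = Add(Rational(5, 4), E, w))
Pow(Add(-496, Add(Add(Function('x')(O, -6), 43), 44)), 2) = Pow(Add(-496, Add(Add(Add(Rational(5, 4), -24, -6), 43), 44)), 2) = Pow(Add(-496, Add(Add(Rational(-115, 4), 43), 44)), 2) = Pow(Add(-496, Add(Rational(57, 4), 44)), 2) = Pow(Add(-496, Rational(233, 4)), 2) = Pow(Rational(-1751, 4), 2) = Rational(3066001, 16)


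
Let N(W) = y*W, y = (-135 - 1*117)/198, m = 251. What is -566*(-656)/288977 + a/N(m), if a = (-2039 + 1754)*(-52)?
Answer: -22902148198/507732589 ≈ -45.107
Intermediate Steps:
y = -14/11 (y = (-135 - 117)*(1/198) = -252*1/198 = -14/11 ≈ -1.2727)
a = 14820 (a = -285*(-52) = 14820)
N(W) = -14*W/11
-566*(-656)/288977 + a/N(m) = -566*(-656)/288977 + 14820/((-14/11*251)) = 371296*(1/288977) + 14820/(-3514/11) = 371296/288977 + 14820*(-11/3514) = 371296/288977 - 81510/1757 = -22902148198/507732589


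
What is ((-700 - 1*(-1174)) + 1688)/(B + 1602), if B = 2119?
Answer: 2162/3721 ≈ 0.58103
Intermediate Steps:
((-700 - 1*(-1174)) + 1688)/(B + 1602) = ((-700 - 1*(-1174)) + 1688)/(2119 + 1602) = ((-700 + 1174) + 1688)/3721 = (474 + 1688)*(1/3721) = 2162*(1/3721) = 2162/3721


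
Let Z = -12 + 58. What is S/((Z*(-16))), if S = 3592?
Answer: -449/92 ≈ -4.8804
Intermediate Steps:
Z = 46
S/((Z*(-16))) = 3592/((46*(-16))) = 3592/(-736) = 3592*(-1/736) = -449/92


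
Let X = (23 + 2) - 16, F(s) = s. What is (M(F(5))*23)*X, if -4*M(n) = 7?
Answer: -1449/4 ≈ -362.25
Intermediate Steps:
X = 9 (X = 25 - 16 = 9)
M(n) = -7/4 (M(n) = -1/4*7 = -7/4)
(M(F(5))*23)*X = -7/4*23*9 = -161/4*9 = -1449/4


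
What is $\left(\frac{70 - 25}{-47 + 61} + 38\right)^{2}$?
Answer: $\frac{332929}{196} \approx 1698.6$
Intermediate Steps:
$\left(\frac{70 - 25}{-47 + 61} + 38\right)^{2} = \left(\frac{45}{14} + 38\right)^{2} = \left(\frac{577}{14}\right)^{2} = \frac{332929}{196}$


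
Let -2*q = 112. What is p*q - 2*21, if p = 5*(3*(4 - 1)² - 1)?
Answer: -7322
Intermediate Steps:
q = -56 (q = -½*112 = -56)
p = 130 (p = 5*(3*3² - 1) = 5*(3*9 - 1) = 5*(27 - 1) = 5*26 = 130)
p*q - 2*21 = 130*(-56) - 2*21 = -7280 - 42 = -7322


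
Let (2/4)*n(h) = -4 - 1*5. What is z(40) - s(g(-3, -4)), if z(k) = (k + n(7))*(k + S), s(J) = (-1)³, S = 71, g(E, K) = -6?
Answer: 2443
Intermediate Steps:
n(h) = -18 (n(h) = 2*(-4 - 1*5) = 2*(-4 - 5) = 2*(-9) = -18)
s(J) = -1
z(k) = (-18 + k)*(71 + k) (z(k) = (k - 18)*(k + 71) = (-18 + k)*(71 + k))
z(40) - s(g(-3, -4)) = (-1278 + 40² + 53*40) - 1*(-1) = (-1278 + 1600 + 2120) + 1 = 2442 + 1 = 2443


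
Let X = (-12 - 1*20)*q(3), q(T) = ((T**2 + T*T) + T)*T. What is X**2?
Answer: 4064256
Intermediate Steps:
q(T) = T*(T + 2*T**2) (q(T) = ((T**2 + T**2) + T)*T = (2*T**2 + T)*T = (T + 2*T**2)*T = T*(T + 2*T**2))
X = -2016 (X = (-12 - 1*20)*(3**2*(1 + 2*3)) = (-12 - 20)*(9*(1 + 6)) = -288*7 = -32*63 = -2016)
X**2 = (-2016)**2 = 4064256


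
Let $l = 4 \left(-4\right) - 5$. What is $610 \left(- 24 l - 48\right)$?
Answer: $278160$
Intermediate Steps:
$l = -21$ ($l = -16 - 5 = -21$)
$610 \left(- 24 l - 48\right) = 610 \left(\left(-24\right) \left(-21\right) - 48\right) = 610 \left(504 - 48\right) = 610 \cdot 456 = 278160$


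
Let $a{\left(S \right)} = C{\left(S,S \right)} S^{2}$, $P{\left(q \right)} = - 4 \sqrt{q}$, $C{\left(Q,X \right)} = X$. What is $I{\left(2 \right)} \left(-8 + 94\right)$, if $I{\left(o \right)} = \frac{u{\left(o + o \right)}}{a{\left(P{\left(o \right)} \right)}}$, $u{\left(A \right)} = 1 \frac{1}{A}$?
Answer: $- \frac{43 \sqrt{2}}{512} \approx -0.11877$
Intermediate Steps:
$u{\left(A \right)} = \frac{1}{A}$
$a{\left(S \right)} = S^{3}$ ($a{\left(S \right)} = S S^{2} = S^{3}$)
$I{\left(o \right)} = - \frac{1}{128 o^{\frac{5}{2}}}$ ($I{\left(o \right)} = \frac{1}{\left(o + o\right) \left(- 4 \sqrt{o}\right)^{3}} = \frac{1}{2 o \left(- 64 o^{\frac{3}{2}}\right)} = \frac{1}{2 o} \left(- \frac{1}{64 o^{\frac{3}{2}}}\right) = - \frac{1}{128 o^{\frac{5}{2}}}$)
$I{\left(2 \right)} \left(-8 + 94\right) = - \frac{1}{128 \cdot 4 \sqrt{2}} \left(-8 + 94\right) = - \frac{\frac{1}{8} \sqrt{2}}{128} \cdot 86 = - \frac{\sqrt{2}}{1024} \cdot 86 = - \frac{43 \sqrt{2}}{512}$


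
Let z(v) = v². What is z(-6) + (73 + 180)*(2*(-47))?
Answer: -23746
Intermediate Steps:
z(-6) + (73 + 180)*(2*(-47)) = (-6)² + (73 + 180)*(2*(-47)) = 36 + 253*(-94) = 36 - 23782 = -23746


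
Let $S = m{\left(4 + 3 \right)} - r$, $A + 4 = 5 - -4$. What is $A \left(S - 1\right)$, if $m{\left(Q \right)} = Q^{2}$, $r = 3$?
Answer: $225$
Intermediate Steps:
$A = 5$ ($A = -4 + \left(5 - -4\right) = -4 + \left(5 + 4\right) = -4 + 9 = 5$)
$S = 46$ ($S = \left(4 + 3\right)^{2} - 3 = 7^{2} - 3 = 49 - 3 = 46$)
$A \left(S - 1\right) = 5 \left(46 - 1\right) = 5 \cdot 45 = 225$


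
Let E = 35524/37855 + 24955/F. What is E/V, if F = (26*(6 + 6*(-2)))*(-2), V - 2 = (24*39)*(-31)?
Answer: -955755013/342677390640 ≈ -0.0027891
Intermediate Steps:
V = -29014 (V = 2 + (24*39)*(-31) = 2 + 936*(-31) = 2 - 29016 = -29014)
F = 312 (F = (26*(6 - 12))*(-2) = (26*(-6))*(-2) = -156*(-2) = 312)
E = 955755013/11810760 (E = 35524/37855 + 24955/312 = 955755013/11810760 ≈ 80.922)
E/V = (955755013/11810760)/(-29014) = (955755013/11810760)*(-1/29014) = -955755013/342677390640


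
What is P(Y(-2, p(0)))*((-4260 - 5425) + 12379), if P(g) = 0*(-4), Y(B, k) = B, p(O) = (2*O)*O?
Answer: 0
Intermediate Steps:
p(O) = 2*O²
P(g) = 0
P(Y(-2, p(0)))*((-4260 - 5425) + 12379) = 0*((-4260 - 5425) + 12379) = 0*(-9685 + 12379) = 0*2694 = 0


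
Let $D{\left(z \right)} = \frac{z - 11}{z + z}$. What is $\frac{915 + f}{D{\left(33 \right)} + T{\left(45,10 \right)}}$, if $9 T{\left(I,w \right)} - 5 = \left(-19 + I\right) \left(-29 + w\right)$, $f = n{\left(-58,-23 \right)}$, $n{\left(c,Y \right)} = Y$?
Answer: $- \frac{446}{27} \approx -16.519$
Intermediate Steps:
$f = -23$
$T{\left(I,w \right)} = \frac{5}{9} + \frac{\left(-29 + w\right) \left(-19 + I\right)}{9}$ ($T{\left(I,w \right)} = \frac{5}{9} + \frac{\left(-19 + I\right) \left(-29 + w\right)}{9} = \frac{5}{9} + \frac{\left(-29 + w\right) \left(-19 + I\right)}{9}$)
$D{\left(z \right)} = \frac{-11 + z}{2 z}$
$\frac{915 + f}{D{\left(33 \right)} + T{\left(45,10 \right)}} = \frac{915 - 23}{\frac{-11 + 33}{2 \cdot 33} + \left(\frac{556}{9} - 145 - \frac{190}{9} + \frac{1}{9} \cdot 45 \cdot 10\right)} = \frac{892}{\frac{1}{2} \cdot \frac{1}{33} \cdot 22 + \left(\frac{556}{9} - 145 - \frac{190}{9} + 50\right)} = \frac{892}{\frac{1}{3} - \frac{163}{3}} = \frac{892}{-54} = 892 \left(- \frac{1}{54}\right) = - \frac{446}{27}$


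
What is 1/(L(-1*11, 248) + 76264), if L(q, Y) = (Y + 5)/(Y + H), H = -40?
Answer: 208/15863165 ≈ 1.3112e-5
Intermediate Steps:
L(q, Y) = (5 + Y)/(-40 + Y) (L(q, Y) = (Y + 5)/(Y - 40) = (5 + Y)/(-40 + Y))
1/(L(-1*11, 248) + 76264) = 1/((5 + 248)/(-40 + 248) + 76264) = 1/(253/208 + 76264) = 1/(15863165/208) = 208/15863165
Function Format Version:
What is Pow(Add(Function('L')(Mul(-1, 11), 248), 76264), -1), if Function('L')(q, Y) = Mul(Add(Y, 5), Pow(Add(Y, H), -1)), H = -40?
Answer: Rational(208, 15863165) ≈ 1.3112e-5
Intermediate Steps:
Function('L')(q, Y) = Mul(Pow(Add(-40, Y), -1), Add(5, Y)) (Function('L')(q, Y) = Mul(Add(Y, 5), Pow(Add(Y, -40), -1)) = Mul(Add(5, Y), Pow(Add(-40, Y), -1)) = Mul(Pow(Add(-40, Y), -1), Add(5, Y)))
Pow(Add(Function('L')(Mul(-1, 11), 248), 76264), -1) = Pow(Add(Mul(Pow(Add(-40, 248), -1), Add(5, 248)), 76264), -1) = Pow(Add(Mul(Pow(208, -1), 253), 76264), -1) = Pow(Add(Mul(Rational(1, 208), 253), 76264), -1) = Pow(Add(Rational(253, 208), 76264), -1) = Pow(Rational(15863165, 208), -1) = Rational(208, 15863165)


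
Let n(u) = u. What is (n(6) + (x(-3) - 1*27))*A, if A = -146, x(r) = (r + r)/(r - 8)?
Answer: 32850/11 ≈ 2986.4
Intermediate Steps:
x(r) = 2*r/(-8 + r) (x(r) = (2*r)/(-8 + r) = 2*r/(-8 + r))
(n(6) + (x(-3) - 1*27))*A = (6 + (2*(-3)/(-8 - 3) - 1*27))*(-146) = (6 + (2*(-3)/(-11) - 27))*(-146) = (6 + (2*(-3)*(-1/11) - 27))*(-146) = (6 + (6/11 - 27))*(-146) = (6 - 291/11)*(-146) = -225/11*(-146) = 32850/11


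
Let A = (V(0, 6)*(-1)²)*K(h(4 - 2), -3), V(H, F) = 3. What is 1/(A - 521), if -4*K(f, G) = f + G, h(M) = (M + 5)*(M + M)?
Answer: -4/2159 ≈ -0.0018527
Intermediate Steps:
h(M) = 2*M*(5 + M) (h(M) = (5 + M)*(2*M) = 2*M*(5 + M))
K(f, G) = -G/4 - f/4 (K(f, G) = -(f + G)/4 = -(G + f)/4 = -G/4 - f/4)
A = -75/4 (A = (3*(-1)²)*(-¼*(-3) - (4 - 2)*(5 + (4 - 2))/2) = (3*1)*(¾ - 2*(5 + 2)/2) = 3*(¾ - 2*7/2) = 3*(¾ - ¼*28) = 3*(¾ - 7) = 3*(-25/4) = -75/4 ≈ -18.750)
1/(A - 521) = 1/(-75/4 - 521) = 1/(-2159/4) = -4/2159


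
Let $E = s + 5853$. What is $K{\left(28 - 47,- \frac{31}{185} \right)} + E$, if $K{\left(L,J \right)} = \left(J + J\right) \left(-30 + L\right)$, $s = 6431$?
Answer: $\frac{2275578}{185} \approx 12300.0$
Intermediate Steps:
$E = 12284$ ($E = 6431 + 5853 = 12284$)
$K{\left(L,J \right)} = 2 J \left(-30 + L\right)$
$K{\left(28 - 47,- \frac{31}{185} \right)} + E = 2 \left(- \frac{31}{185}\right) \left(-30 + \left(28 - 47\right)\right) + 12284 = 2 \left(\left(-31\right) \frac{1}{185}\right) \left(-30 + \left(28 - 47\right)\right) + 12284 = 2 \left(- \frac{31}{185}\right) \left(-30 - 19\right) + 12284 = 2 \left(- \frac{31}{185}\right) \left(-49\right) + 12284 = \frac{3038}{185} + 12284 = \frac{2275578}{185}$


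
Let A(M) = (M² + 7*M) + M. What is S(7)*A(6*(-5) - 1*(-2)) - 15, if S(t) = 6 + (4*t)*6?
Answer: 97425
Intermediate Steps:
A(M) = M² + 8*M
S(t) = 6 + 24*t
S(7)*A(6*(-5) - 1*(-2)) - 15 = (6 + 24*7)*((6*(-5) - 1*(-2))*(8 + (6*(-5) - 1*(-2)))) - 15 = (6 + 168)*((-30 + 2)*(8 + (-30 + 2))) - 15 = 174*(-28*(8 - 28)) - 15 = 174*(-28*(-20)) - 15 = 174*560 - 15 = 97440 - 15 = 97425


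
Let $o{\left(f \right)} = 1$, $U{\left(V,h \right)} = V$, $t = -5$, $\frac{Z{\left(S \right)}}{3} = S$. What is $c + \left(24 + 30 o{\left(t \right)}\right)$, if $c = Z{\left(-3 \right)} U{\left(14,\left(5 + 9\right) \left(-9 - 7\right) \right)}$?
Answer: $-72$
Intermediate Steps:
$Z{\left(S \right)} = 3 S$
$c = -126$ ($c = 3 \left(-3\right) 14 = \left(-9\right) 14 = -126$)
$c + \left(24 + 30 o{\left(t \right)}\right) = -126 + \left(24 + 30 \cdot 1\right) = -126 + \left(24 + 30\right) = -126 + 54 = -72$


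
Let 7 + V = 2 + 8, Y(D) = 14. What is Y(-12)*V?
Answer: 42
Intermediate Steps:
V = 3 (V = -7 + (2 + 8) = -7 + 10 = 3)
Y(-12)*V = 14*3 = 42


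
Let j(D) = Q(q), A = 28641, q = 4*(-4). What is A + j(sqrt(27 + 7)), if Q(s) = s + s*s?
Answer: 28881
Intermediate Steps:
q = -16
Q(s) = s + s**2
j(D) = 240 (j(D) = -16*(1 - 16) = -16*(-15) = 240)
A + j(sqrt(27 + 7)) = 28641 + 240 = 28881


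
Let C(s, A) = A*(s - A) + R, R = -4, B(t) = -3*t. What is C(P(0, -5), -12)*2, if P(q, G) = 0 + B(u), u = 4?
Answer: -8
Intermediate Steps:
P(q, G) = -12 (P(q, G) = 0 - 3*4 = 0 - 12 = -12)
C(s, A) = -4 + A*(s - A) (C(s, A) = A*(s - A) - 4 = -4 + A*(s - A))
C(P(0, -5), -12)*2 = (-4 - 1*(-12)² - 12*(-12))*2 = (-4 - 1*144 + 144)*2 = (-4 - 144 + 144)*2 = -4*2 = -8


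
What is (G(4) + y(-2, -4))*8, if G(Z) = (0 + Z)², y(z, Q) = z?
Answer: 112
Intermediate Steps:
G(Z) = Z²
(G(4) + y(-2, -4))*8 = (4² - 2)*8 = (16 - 2)*8 = 14*8 = 112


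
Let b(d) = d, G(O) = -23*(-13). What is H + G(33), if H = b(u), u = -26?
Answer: 273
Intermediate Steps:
G(O) = 299
H = -26
H + G(33) = -26 + 299 = 273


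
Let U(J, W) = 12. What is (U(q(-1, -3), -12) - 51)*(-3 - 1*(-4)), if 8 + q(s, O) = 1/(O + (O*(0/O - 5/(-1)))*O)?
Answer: -39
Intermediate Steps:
q(s, O) = -8 + 1/(O + 5*O**2) (q(s, O) = -8 + 1/(O + (O*(0/O - 5/(-1)))*O) = -8 + 1/(O + (O*(0 - 5*(-1)))*O) = -8 + 1/(O + (O*(0 + 5))*O) = -8 + 1/(O + (O*5)*O) = -8 + 1/(O + (5*O)*O) = -8 + 1/(O + 5*O**2))
(U(q(-1, -3), -12) - 51)*(-3 - 1*(-4)) = (12 - 51)*(-3 - 1*(-4)) = -39*(-3 + 4) = -39*1 = -39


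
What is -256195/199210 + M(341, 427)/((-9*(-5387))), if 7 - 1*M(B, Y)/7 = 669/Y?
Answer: -151445013217/117831240846 ≈ -1.2853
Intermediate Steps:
M(B, Y) = 49 - 4683/Y
-256195/199210 + M(341, 427)/((-9*(-5387))) = -256195/199210 + (49 - 4683/427)/((-9*(-5387))) = -256195*1/199210 + (49 - 4683*1/427)/48483 = -51239/39842 + (49 - 669/61)*(1/48483) = -51239/39842 + (2320/61)*(1/48483) = -51239/39842 + 2320/2957463 = -151445013217/117831240846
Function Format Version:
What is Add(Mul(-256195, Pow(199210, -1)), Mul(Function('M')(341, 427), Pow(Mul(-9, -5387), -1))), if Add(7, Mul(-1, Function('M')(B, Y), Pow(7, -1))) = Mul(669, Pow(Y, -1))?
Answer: Rational(-151445013217, 117831240846) ≈ -1.2853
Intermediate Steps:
Function('M')(B, Y) = Add(49, Mul(-4683, Pow(Y, -1))) (Function('M')(B, Y) = Add(49, Mul(-7, Mul(669, Pow(Y, -1)))) = Add(49, Mul(-4683, Pow(Y, -1))))
Add(Mul(-256195, Pow(199210, -1)), Mul(Function('M')(341, 427), Pow(Mul(-9, -5387), -1))) = Add(Mul(-256195, Pow(199210, -1)), Mul(Add(49, Mul(-4683, Pow(427, -1))), Pow(Mul(-9, -5387), -1))) = Add(Mul(-256195, Rational(1, 199210)), Mul(Add(49, Mul(-4683, Rational(1, 427))), Pow(48483, -1))) = Add(Rational(-51239, 39842), Mul(Add(49, Rational(-669, 61)), Rational(1, 48483))) = Add(Rational(-51239, 39842), Mul(Rational(2320, 61), Rational(1, 48483))) = Add(Rational(-51239, 39842), Rational(2320, 2957463)) = Rational(-151445013217, 117831240846)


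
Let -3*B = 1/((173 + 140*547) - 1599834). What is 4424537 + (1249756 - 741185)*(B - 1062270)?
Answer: -352638046378076464/652749 ≈ -5.4024e+11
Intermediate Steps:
B = 1/4569243 (B = -1/(3*((173 + 140*547) - 1599834)) = -1/(3*((173 + 76580) - 1599834)) = -1/(3*(76753 - 1599834)) = -⅓/(-1523081) = -⅓*(-1/1523081) = 1/4569243 ≈ 2.1885e-7)
4424537 + (1249756 - 741185)*(B - 1062270) = 4424537 + (1249756 - 741185)*(1/4569243 - 1062270) = 4424537 + 508571*(-4853769761609/4569243) = 4424537 - 352640934490178677/652749 = -352638046378076464/652749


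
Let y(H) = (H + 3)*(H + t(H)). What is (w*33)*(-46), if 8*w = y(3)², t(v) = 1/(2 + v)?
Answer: -1748736/25 ≈ -69950.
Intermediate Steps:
y(H) = (3 + H)*(H + 1/(2 + H)) (y(H) = (H + 3)*(H + 1/(2 + H)) = (3 + H)*(H + 1/(2 + H)))
w = 1152/25 (w = ((3 + 3 + 3*(2 + 3)*(3 + 3))/(2 + 3))²/8 = ((3 + 3 + 3*5*6)/5)²/8 = ((3 + 3 + 90)/5)²/8 = ((⅕)*96)²/8 = (96/5)²/8 = (⅛)*(9216/25) = 1152/25 ≈ 46.080)
(w*33)*(-46) = ((1152/25)*33)*(-46) = (38016/25)*(-46) = -1748736/25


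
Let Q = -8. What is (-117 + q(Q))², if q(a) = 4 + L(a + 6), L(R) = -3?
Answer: 13456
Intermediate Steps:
q(a) = 1 (q(a) = 4 - 3 = 1)
(-117 + q(Q))² = (-117 + 1)² = (-116)² = 13456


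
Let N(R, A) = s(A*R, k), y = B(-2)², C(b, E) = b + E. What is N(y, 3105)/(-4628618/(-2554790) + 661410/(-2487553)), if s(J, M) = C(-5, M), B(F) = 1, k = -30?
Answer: -111215571755225/4912084468927 ≈ -22.641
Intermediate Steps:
C(b, E) = E + b
s(J, M) = -5 + M (s(J, M) = M - 5 = -5 + M)
y = 1 (y = 1² = 1)
N(R, A) = -35 (N(R, A) = -5 - 30 = -35)
N(y, 3105)/(-4628618/(-2554790) + 661410/(-2487553)) = -35/(-4628618/(-2554790) + 661410/(-2487553)) = -35/(-4628618*(-1/2554790) + 661410*(-1/2487553)) = -35/(2314309/1277395 - 661410/2487553) = -35/4912084468927/3177587764435 = -35*3177587764435/4912084468927 = -111215571755225/4912084468927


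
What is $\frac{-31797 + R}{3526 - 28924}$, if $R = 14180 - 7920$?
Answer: $\frac{25537}{25398} \approx 1.0055$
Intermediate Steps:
$R = 6260$ ($R = 14180 - 7920 = 6260$)
$\frac{-31797 + R}{3526 - 28924} = \frac{-31797 + 6260}{3526 - 28924} = - \frac{25537}{3526 - 28924} = - \frac{25537}{-25398} = \left(-25537\right) \left(- \frac{1}{25398}\right) = \frac{25537}{25398}$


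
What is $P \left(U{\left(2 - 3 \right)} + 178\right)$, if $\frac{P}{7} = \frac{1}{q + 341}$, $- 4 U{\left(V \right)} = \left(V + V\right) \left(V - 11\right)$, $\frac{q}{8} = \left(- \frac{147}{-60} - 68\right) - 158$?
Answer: $- \frac{6020}{7237} \approx -0.83184$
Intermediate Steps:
$q = - \frac{8942}{5}$ ($q = 8 \left(\left(- \frac{147}{-60} - 68\right) - 158\right) = 8 \left(\left(\left(-147\right) \left(- \frac{1}{60}\right) - 68\right) - 158\right) = 8 \left(\left(\frac{49}{20} - 68\right) - 158\right) = 8 \left(- \frac{1311}{20} - 158\right) = 8 \left(- \frac{4471}{20}\right) = - \frac{8942}{5} \approx -1788.4$)
$U{\left(V \right)} = - \frac{V \left(-11 + V\right)}{2}$ ($U{\left(V \right)} = - \frac{\left(V + V\right) \left(V - 11\right)}{4} = - \frac{2 V \left(-11 + V\right)}{4} = - \frac{V \left(-11 + V\right)}{2}$)
$P = - \frac{35}{7237}$ ($P = \frac{7}{- \frac{8942}{5} + 341} = \frac{7}{- \frac{7237}{5}} = 7 \left(- \frac{5}{7237}\right) = - \frac{35}{7237} \approx -0.0048363$)
$P \left(U{\left(2 - 3 \right)} + 178\right) = - \frac{35 \left(\frac{\left(2 - 3\right) \left(11 - \left(2 - 3\right)\right)}{2} + 178\right)}{7237} = - \frac{35 \left(\frac{1}{2} \left(-1\right) \left(11 - -1\right) + 178\right)}{7237} = - \frac{35 \left(\frac{1}{2} \left(-1\right) \left(11 + 1\right) + 178\right)}{7237} = - \frac{35 \left(\frac{1}{2} \left(-1\right) 12 + 178\right)}{7237} = - \frac{35 \left(-6 + 178\right)}{7237} = \left(- \frac{35}{7237}\right) 172 = - \frac{6020}{7237}$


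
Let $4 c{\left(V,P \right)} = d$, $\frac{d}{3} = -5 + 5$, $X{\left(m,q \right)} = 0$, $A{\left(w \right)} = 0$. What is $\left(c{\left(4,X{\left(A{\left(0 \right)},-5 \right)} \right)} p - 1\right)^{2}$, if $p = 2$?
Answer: $1$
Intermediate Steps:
$d = 0$ ($d = 3 \left(-5 + 5\right) = 3 \cdot 0 = 0$)
$c{\left(V,P \right)} = 0$ ($c{\left(V,P \right)} = \frac{1}{4} \cdot 0 = 0$)
$\left(c{\left(4,X{\left(A{\left(0 \right)},-5 \right)} \right)} p - 1\right)^{2} = \left(0 \cdot 2 - 1\right)^{2} = \left(0 - 1\right)^{2} = \left(-1\right)^{2} = 1$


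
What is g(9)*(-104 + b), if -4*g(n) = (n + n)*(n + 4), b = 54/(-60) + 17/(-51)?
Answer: 123123/20 ≈ 6156.1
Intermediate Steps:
b = -37/30 (b = 54*(-1/60) + 17*(-1/51) = -9/10 - 1/3 = -37/30 ≈ -1.2333)
g(n) = -n*(4 + n)/2 (g(n) = -(n + n)*(n + 4)/4 = -2*n*(4 + n)/4 = -n*(4 + n)/2)
g(9)*(-104 + b) = (-1/2*9*(4 + 9))*(-104 - 37/30) = -1/2*9*13*(-3157/30) = -117/2*(-3157/30) = 123123/20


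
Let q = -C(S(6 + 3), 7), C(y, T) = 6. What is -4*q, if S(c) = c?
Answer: 24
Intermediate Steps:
q = -6 (q = -1*6 = -6)
-4*q = -4*(-6) = 24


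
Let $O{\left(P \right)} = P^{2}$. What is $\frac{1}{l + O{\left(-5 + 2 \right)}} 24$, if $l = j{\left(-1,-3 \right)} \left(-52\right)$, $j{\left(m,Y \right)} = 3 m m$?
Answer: $- \frac{8}{49} \approx -0.16327$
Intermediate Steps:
$j{\left(m,Y \right)} = 3 m^{2}$
$l = -156$ ($l = 3 \left(-1\right)^{2} \left(-52\right) = 3 \cdot 1 \left(-52\right) = 3 \left(-52\right) = -156$)
$\frac{1}{l + O{\left(-5 + 2 \right)}} 24 = \frac{1}{-156 + \left(-5 + 2\right)^{2}} \cdot 24 = \frac{1}{-156 + \left(-3\right)^{2}} \cdot 24 = \frac{1}{-156 + 9} \cdot 24 = \frac{1}{-147} \cdot 24 = \left(- \frac{1}{147}\right) 24 = - \frac{8}{49}$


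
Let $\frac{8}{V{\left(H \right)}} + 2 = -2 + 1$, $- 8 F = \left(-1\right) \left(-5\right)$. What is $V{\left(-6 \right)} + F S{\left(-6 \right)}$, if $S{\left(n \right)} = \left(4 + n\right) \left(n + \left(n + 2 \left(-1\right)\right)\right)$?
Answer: $- \frac{121}{6} \approx -20.167$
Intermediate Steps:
$F = - \frac{5}{8}$ ($F = - \frac{\left(-1\right) \left(-5\right)}{8} = \left(- \frac{1}{8}\right) 5 = - \frac{5}{8} \approx -0.625$)
$V{\left(H \right)} = - \frac{8}{3}$ ($V{\left(H \right)} = \frac{8}{-2 + \left(-2 + 1\right)} = \frac{8}{-2 - 1} = \frac{8}{-3} = 8 \left(- \frac{1}{3}\right) = - \frac{8}{3}$)
$S{\left(n \right)} = \left(-2 + 2 n\right) \left(4 + n\right)$ ($S{\left(n \right)} = \left(4 + n\right) \left(n + \left(n - 2\right)\right) = \left(4 + n\right) \left(n + \left(-2 + n\right)\right) = \left(4 + n\right) \left(-2 + 2 n\right) = \left(-2 + 2 n\right) \left(4 + n\right)$)
$V{\left(-6 \right)} + F S{\left(-6 \right)} = - \frac{8}{3} - \frac{5 \left(-8 + 2 \left(-6\right)^{2} + 6 \left(-6\right)\right)}{8} = - \frac{8}{3} - \frac{5 \left(-8 + 2 \cdot 36 - 36\right)}{8} = - \frac{8}{3} - \frac{5 \left(-8 + 72 - 36\right)}{8} = - \frac{8}{3} - \frac{35}{2} = - \frac{121}{6}$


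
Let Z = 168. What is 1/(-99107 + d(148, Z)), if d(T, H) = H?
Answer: -1/98939 ≈ -1.0107e-5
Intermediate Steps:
1/(-99107 + d(148, Z)) = 1/(-99107 + 168) = 1/(-98939) = -1/98939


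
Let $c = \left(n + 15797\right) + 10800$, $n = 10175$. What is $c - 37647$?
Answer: $-875$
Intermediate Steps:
$c = 36772$ ($c = \left(10175 + 15797\right) + 10800 = 25972 + 10800 = 36772$)
$c - 37647 = 36772 - 37647 = -875$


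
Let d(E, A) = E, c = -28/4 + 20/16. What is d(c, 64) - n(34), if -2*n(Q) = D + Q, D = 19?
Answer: 83/4 ≈ 20.750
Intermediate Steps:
n(Q) = -19/2 - Q/2 (n(Q) = -(19 + Q)/2 = -19/2 - Q/2)
c = -23/4 (c = -28*¼ + 20*(1/16) = -7 + 5/4 = -23/4 ≈ -5.7500)
d(c, 64) - n(34) = -23/4 - (-19/2 - ½*34) = -23/4 - (-19/2 - 17) = -23/4 - 1*(-53/2) = -23/4 + 53/2 = 83/4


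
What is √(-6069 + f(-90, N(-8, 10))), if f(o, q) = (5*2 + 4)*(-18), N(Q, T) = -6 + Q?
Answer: 7*I*√129 ≈ 79.505*I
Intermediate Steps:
f(o, q) = -252 (f(o, q) = (10 + 4)*(-18) = 14*(-18) = -252)
√(-6069 + f(-90, N(-8, 10))) = √(-6069 - 252) = √(-6321) = 7*I*√129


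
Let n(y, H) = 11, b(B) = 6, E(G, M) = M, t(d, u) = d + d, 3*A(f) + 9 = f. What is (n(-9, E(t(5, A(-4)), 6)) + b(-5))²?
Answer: 289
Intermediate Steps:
A(f) = -3 + f/3
t(d, u) = 2*d
(n(-9, E(t(5, A(-4)), 6)) + b(-5))² = (11 + 6)² = 17² = 289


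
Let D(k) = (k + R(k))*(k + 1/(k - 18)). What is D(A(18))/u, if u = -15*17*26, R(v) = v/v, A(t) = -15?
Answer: -3472/109395 ≈ -0.031738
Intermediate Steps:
R(v) = 1
D(k) = (1 + k)*(k + 1/(-18 + k)) (D(k) = (k + 1)*(k + 1/(k - 18)) = (1 + k)*(k + 1/(-18 + k)))
u = -6630 (u = -255*26 = -6630)
D(A(18))/u = ((1 + (-15)**3 - 17*(-15) - 17*(-15)**2)/(-18 - 15))/(-6630) = ((1 - 3375 + 255 - 17*225)/(-33))*(-1/6630) = -(1 - 3375 + 255 - 3825)/33*(-1/6630) = -1/33*(-6944)*(-1/6630) = (6944/33)*(-1/6630) = -3472/109395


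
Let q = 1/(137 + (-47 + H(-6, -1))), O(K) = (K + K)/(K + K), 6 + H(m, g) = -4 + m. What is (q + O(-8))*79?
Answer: 5925/74 ≈ 80.068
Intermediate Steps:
H(m, g) = -10 + m (H(m, g) = -6 + (-4 + m) = -10 + m)
O(K) = 1 (O(K) = (2*K)/((2*K)) = (2*K)*(1/(2*K)) = 1)
q = 1/74 (q = 1/(137 + (-47 + (-10 - 6))) = 1/(137 + (-47 - 16)) = 1/(137 - 63) = 1/74 ≈ 0.013514)
(q + O(-8))*79 = (1/74 + 1)*79 = (75/74)*79 = 5925/74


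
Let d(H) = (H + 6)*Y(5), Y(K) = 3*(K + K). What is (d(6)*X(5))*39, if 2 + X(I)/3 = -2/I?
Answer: -101088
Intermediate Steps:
Y(K) = 6*K (Y(K) = 3*(2*K) = 6*K)
X(I) = -6 - 6/I (X(I) = -6 + 3*(-2/I) = -6 - 6/I)
d(H) = 180 + 30*H (d(H) = (H + 6)*(6*5) = (6 + H)*30 = 180 + 30*H)
(d(6)*X(5))*39 = ((180 + 30*6)*(-6 - 6/5))*39 = ((180 + 180)*(-6 - 6*⅕))*39 = (360*(-6 - 6/5))*39 = (360*(-36/5))*39 = -2592*39 = -101088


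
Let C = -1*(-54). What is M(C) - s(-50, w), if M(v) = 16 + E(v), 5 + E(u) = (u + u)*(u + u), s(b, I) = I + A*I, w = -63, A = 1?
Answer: 11801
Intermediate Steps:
s(b, I) = 2*I (s(b, I) = I + 1*I = I + I = 2*I)
E(u) = -5 + 4*u**2 (E(u) = -5 + (u + u)*(u + u) = -5 + (2*u)*(2*u) = -5 + 4*u**2)
C = 54
M(v) = 11 + 4*v**2 (M(v) = 16 + (-5 + 4*v**2) = 11 + 4*v**2)
M(C) - s(-50, w) = (11 + 4*54**2) - 2*(-63) = (11 + 4*2916) - 1*(-126) = (11 + 11664) + 126 = 11675 + 126 = 11801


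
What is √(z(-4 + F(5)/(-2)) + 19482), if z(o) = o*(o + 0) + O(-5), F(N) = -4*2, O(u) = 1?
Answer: √19483 ≈ 139.58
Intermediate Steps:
F(N) = -8
z(o) = 1 + o² (z(o) = o*(o + 0) + 1 = o*o + 1 = o² + 1 = 1 + o²)
√(z(-4 + F(5)/(-2)) + 19482) = √((1 + (-4 - 8/(-2))²) + 19482) = √((1 + (-4 - 8*(-½))²) + 19482) = √((1 + (-4 + 4)²) + 19482) = √((1 + 0²) + 19482) = √((1 + 0) + 19482) = √(1 + 19482) = √19483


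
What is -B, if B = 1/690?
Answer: -1/690 ≈ -0.0014493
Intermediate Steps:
B = 1/690 ≈ 0.0014493
-B = -1*1/690 = -1/690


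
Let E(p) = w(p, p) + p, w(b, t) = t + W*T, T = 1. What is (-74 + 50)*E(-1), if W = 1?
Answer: 24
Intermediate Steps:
w(b, t) = 1 + t (w(b, t) = t + 1*1 = t + 1 = 1 + t)
E(p) = 1 + 2*p (E(p) = (1 + p) + p = 1 + 2*p)
(-74 + 50)*E(-1) = (-74 + 50)*(1 + 2*(-1)) = -24*(1 - 2) = -24*(-1) = 24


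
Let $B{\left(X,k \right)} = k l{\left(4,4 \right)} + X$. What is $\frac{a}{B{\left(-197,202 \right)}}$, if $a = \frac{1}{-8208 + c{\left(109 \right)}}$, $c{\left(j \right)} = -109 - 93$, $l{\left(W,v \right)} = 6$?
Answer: $- \frac{1}{8536150} \approx -1.1715 \cdot 10^{-7}$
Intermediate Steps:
$c{\left(j \right)} = -202$ ($c{\left(j \right)} = -109 - 93 = -202$)
$B{\left(X,k \right)} = X + 6 k$ ($B{\left(X,k \right)} = k 6 + X = 6 k + X = X + 6 k$)
$a = - \frac{1}{8410}$ ($a = \frac{1}{-8208 - 202} = \frac{1}{-8410} = - \frac{1}{8410} \approx -0.00011891$)
$\frac{a}{B{\left(-197,202 \right)}} = - \frac{1}{8410 \left(-197 + 6 \cdot 202\right)} = - \frac{1}{8410 \left(-197 + 1212\right)} = - \frac{1}{8410 \cdot 1015} = \left(- \frac{1}{8410}\right) \frac{1}{1015} = - \frac{1}{8536150}$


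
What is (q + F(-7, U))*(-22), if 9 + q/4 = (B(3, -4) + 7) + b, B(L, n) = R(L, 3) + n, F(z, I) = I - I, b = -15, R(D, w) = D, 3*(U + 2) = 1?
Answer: 1584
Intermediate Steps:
U = -5/3 (U = -2 + (⅓)*1 = -2 + ⅓ = -5/3 ≈ -1.6667)
F(z, I) = 0
B(L, n) = L + n
q = -72 (q = -36 + 4*(((3 - 4) + 7) - 15) = -36 + 4*((-1 + 7) - 15) = -36 + 4*(6 - 15) = -36 + 4*(-9) = -36 - 36 = -72)
(q + F(-7, U))*(-22) = (-72 + 0)*(-22) = -72*(-22) = 1584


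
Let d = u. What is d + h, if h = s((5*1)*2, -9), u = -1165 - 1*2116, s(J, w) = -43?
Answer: -3324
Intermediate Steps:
u = -3281 (u = -1165 - 2116 = -3281)
h = -43
d = -3281
d + h = -3281 - 43 = -3324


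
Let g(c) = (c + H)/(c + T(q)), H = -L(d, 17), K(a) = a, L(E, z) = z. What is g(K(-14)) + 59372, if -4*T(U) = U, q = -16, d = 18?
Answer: 593751/10 ≈ 59375.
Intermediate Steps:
T(U) = -U/4
H = -17 (H = -1*17 = -17)
g(c) = (-17 + c)/(4 + c) (g(c) = (c - 17)/(c - 1/4*(-16)) = (-17 + c)/(c + 4) = (-17 + c)/(4 + c))
g(K(-14)) + 59372 = (-17 - 14)/(4 - 14) + 59372 = -31/(-10) + 59372 = -1/10*(-31) + 59372 = 31/10 + 59372 = 593751/10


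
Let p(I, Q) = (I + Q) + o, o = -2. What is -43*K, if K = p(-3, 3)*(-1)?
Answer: -86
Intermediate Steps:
p(I, Q) = -2 + I + Q (p(I, Q) = (I + Q) - 2 = -2 + I + Q)
K = 2 (K = (-2 - 3 + 3)*(-1) = -2*(-1) = 2)
-43*K = -43*2 = -86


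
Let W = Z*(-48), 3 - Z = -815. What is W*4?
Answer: -157056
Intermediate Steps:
Z = 818 (Z = 3 - 1*(-815) = 3 + 815 = 818)
W = -39264 (W = 818*(-48) = -39264)
W*4 = -39264*4 = -157056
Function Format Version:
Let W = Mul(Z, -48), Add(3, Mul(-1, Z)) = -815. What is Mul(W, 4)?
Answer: -157056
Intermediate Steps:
Z = 818 (Z = Add(3, Mul(-1, -815)) = Add(3, 815) = 818)
W = -39264 (W = Mul(818, -48) = -39264)
Mul(W, 4) = Mul(-39264, 4) = -157056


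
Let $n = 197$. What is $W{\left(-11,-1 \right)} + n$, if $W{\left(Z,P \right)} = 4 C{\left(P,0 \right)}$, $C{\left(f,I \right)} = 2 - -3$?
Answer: $217$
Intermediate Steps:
$C{\left(f,I \right)} = 5$ ($C{\left(f,I \right)} = 2 + 3 = 5$)
$W{\left(Z,P \right)} = 20$ ($W{\left(Z,P \right)} = 4 \cdot 5 = 20$)
$W{\left(-11,-1 \right)} + n = 20 + 197 = 217$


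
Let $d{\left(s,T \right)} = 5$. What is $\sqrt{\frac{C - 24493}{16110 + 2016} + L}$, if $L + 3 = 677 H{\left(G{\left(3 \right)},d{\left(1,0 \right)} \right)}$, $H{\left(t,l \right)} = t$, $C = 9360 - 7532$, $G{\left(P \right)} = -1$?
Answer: $\frac{i \sqrt{24869566830}}{6042} \approx 26.101 i$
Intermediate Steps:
$C = 1828$
$L = -680$ ($L = -3 + 677 \left(-1\right) = -3 - 677 = -680$)
$\sqrt{\frac{C - 24493}{16110 + 2016} + L} = \sqrt{\frac{1828 - 24493}{16110 + 2016} - 680} = \sqrt{- \frac{22665}{18126} - 680} = \sqrt{\left(-22665\right) \frac{1}{18126} - 680} = \sqrt{- \frac{7555}{6042} - 680} = \sqrt{- \frac{4116115}{6042}} = \frac{i \sqrt{24869566830}}{6042}$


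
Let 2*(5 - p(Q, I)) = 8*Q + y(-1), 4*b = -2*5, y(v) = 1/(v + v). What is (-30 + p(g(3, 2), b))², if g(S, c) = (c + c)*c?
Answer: 51529/16 ≈ 3220.6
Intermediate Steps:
y(v) = 1/(2*v)
b = -5/2 (b = (-2*5)/4 = (¼)*(-10) = -5/2 ≈ -2.5000)
g(S, c) = 2*c² (g(S, c) = (2*c)*c = 2*c²)
p(Q, I) = 21/4 - 4*Q (p(Q, I) = 5 - (8*Q + (½)/(-1))/2 = 5 - (8*Q + (½)*(-1))/2 = 5 - (8*Q - ½)/2 = 5 - (-½ + 8*Q)/2 = 5 + (¼ - 4*Q) = 21/4 - 4*Q)
(-30 + p(g(3, 2), b))² = (-30 + (21/4 - 8*2²))² = (-30 + (21/4 - 8*4))² = (-30 + (21/4 - 4*8))² = (-30 + (21/4 - 32))² = (-30 - 107/4)² = (-227/4)² = 51529/16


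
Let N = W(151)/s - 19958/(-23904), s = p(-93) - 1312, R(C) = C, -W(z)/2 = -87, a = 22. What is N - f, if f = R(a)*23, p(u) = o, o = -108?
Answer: -2143915127/4242960 ≈ -505.29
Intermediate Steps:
p(u) = -108
W(z) = 174 (W(z) = -2*(-87) = 174)
s = -1420 (s = -108 - 1312 = -1420)
N = 3022633/4242960 (N = 174/(-1420) - 19958/(-23904) = 174*(-1/1420) - 19958*(-1/23904) = -87/710 + 9979/11952 = 3022633/4242960 ≈ 0.71239)
f = 506 (f = 22*23 = 506)
N - f = 3022633/4242960 - 1*506 = 3022633/4242960 - 506 = -2143915127/4242960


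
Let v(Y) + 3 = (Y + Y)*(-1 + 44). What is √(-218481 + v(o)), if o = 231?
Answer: I*√198618 ≈ 445.67*I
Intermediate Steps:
v(Y) = -3 + 86*Y (v(Y) = -3 + (Y + Y)*(-1 + 44) = -3 + (2*Y)*43 = -3 + 86*Y)
√(-218481 + v(o)) = √(-218481 + (-3 + 86*231)) = √(-218481 + (-3 + 19866)) = √(-218481 + 19863) = √(-198618) = I*√198618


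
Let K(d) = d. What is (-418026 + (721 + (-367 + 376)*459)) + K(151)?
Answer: -413023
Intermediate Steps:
(-418026 + (721 + (-367 + 376)*459)) + K(151) = (-418026 + (721 + (-367 + 376)*459)) + 151 = (-418026 + (721 + 9*459)) + 151 = (-418026 + (721 + 4131)) + 151 = (-418026 + 4852) + 151 = -413174 + 151 = -413023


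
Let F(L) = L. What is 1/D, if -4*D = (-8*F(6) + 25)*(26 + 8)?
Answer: 2/391 ≈ 0.0051151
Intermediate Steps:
D = 391/2 (D = -(-8*6 + 25)*(26 + 8)/4 = -(-48 + 25)*34/4 = -(-23)*34/4 = -¼*(-782) = 391/2 ≈ 195.50)
1/D = 1/(391/2) = 2/391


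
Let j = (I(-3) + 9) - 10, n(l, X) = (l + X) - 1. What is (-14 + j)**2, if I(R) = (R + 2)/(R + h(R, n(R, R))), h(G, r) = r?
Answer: 22201/100 ≈ 222.01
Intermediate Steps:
n(l, X) = -1 + X + l (n(l, X) = (X + l) - 1 = -1 + X + l)
I(R) = (2 + R)/(-1 + 3*R) (I(R) = (R + 2)/(R + (-1 + R + R)) = (2 + R)/(R + (-1 + 2*R)) = (2 + R)/(-1 + 3*R))
j = -9/10 (j = ((2 - 3)/(-1 + 3*(-3)) + 9) - 10 = (-1/(-1 - 9) + 9) - 10 = (-1/(-10) + 9) - 10 = (-1/10*(-1) + 9) - 10 = (1/10 + 9) - 10 = 91/10 - 10 = -9/10 ≈ -0.90000)
(-14 + j)**2 = (-14 - 9/10)**2 = (-149/10)**2 = 22201/100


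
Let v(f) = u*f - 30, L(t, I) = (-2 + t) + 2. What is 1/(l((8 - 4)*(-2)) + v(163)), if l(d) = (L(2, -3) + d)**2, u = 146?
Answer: 1/23804 ≈ 4.2010e-5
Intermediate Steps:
L(t, I) = t
l(d) = (2 + d)**2
v(f) = -30 + 146*f (v(f) = 146*f - 30 = -30 + 146*f)
1/(l((8 - 4)*(-2)) + v(163)) = 1/((2 + (8 - 4)*(-2))**2 + (-30 + 146*163)) = 1/((2 + 4*(-2))**2 + (-30 + 23798)) = 1/((2 - 8)**2 + 23768) = 1/((-6)**2 + 23768) = 1/(36 + 23768) = 1/23804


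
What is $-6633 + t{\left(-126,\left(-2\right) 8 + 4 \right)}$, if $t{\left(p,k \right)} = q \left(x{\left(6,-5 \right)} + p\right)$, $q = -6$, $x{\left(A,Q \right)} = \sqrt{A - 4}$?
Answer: $-5877 - 6 \sqrt{2} \approx -5885.5$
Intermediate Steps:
$x{\left(A,Q \right)} = \sqrt{-4 + A}$
$t{\left(p,k \right)} = - 6 p - 6 \sqrt{2}$ ($t{\left(p,k \right)} = - 6 \left(\sqrt{-4 + 6} + p\right) = - 6 \left(\sqrt{2} + p\right) = - 6 \left(p + \sqrt{2}\right) = - 6 p - 6 \sqrt{2}$)
$-6633 + t{\left(-126,\left(-2\right) 8 + 4 \right)} = -6633 - \left(-756 + 6 \sqrt{2}\right) = -6633 + \left(756 - 6 \sqrt{2}\right) = -5877 - 6 \sqrt{2}$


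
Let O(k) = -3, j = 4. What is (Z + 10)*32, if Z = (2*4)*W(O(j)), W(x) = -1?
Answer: 64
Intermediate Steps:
Z = -8 (Z = (2*4)*(-1) = 8*(-1) = -8)
(Z + 10)*32 = (-8 + 10)*32 = 2*32 = 64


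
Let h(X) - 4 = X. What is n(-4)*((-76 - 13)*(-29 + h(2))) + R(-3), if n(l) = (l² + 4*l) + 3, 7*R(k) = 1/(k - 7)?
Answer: 429869/70 ≈ 6141.0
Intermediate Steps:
R(k) = 1/(7*(-7 + k)) (R(k) = 1/(7*(k - 7)) = 1/(7*(-7 + k)))
h(X) = 4 + X
n(l) = 3 + l² + 4*l
n(-4)*((-76 - 13)*(-29 + h(2))) + R(-3) = (3 + (-4)² + 4*(-4))*((-76 - 13)*(-29 + (4 + 2))) + 1/(7*(-7 - 3)) = (3 + 16 - 16)*(-89*(-29 + 6)) + (⅐)/(-10) = 3*(-89*(-23)) + (⅐)*(-⅒) = 3*2047 - 1/70 = 6141 - 1/70 = 429869/70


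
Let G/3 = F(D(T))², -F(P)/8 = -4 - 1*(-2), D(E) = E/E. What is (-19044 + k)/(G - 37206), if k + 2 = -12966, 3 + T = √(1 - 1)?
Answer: 16006/18219 ≈ 0.87853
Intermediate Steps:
T = -3 (T = -3 + √(1 - 1) = -3 + √0 = -3 + 0 = -3)
D(E) = 1
F(P) = 16 (F(P) = -8*(-4 - 1*(-2)) = -8*(-4 + 2) = -8*(-2) = 16)
k = -12968 (k = -2 - 12966 = -12968)
G = 768 (G = 3*16² = 3*256 = 768)
(-19044 + k)/(G - 37206) = (-19044 - 12968)/(768 - 37206) = -32012/(-36438) = -32012*(-1/36438) = 16006/18219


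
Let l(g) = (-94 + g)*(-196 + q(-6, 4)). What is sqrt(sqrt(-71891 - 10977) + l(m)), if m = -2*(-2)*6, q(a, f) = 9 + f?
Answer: sqrt(12810 + 2*I*sqrt(20717)) ≈ 113.19 + 1.272*I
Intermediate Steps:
m = 24 (m = 4*6 = 24)
l(g) = 17202 - 183*g (l(g) = (-94 + g)*(-196 + (9 + 4)) = (-94 + g)*(-196 + 13) = (-94 + g)*(-183) = 17202 - 183*g)
sqrt(sqrt(-71891 - 10977) + l(m)) = sqrt(sqrt(-71891 - 10977) + (17202 - 183*24)) = sqrt(sqrt(-82868) + (17202 - 4392)) = sqrt(2*I*sqrt(20717) + 12810) = sqrt(12810 + 2*I*sqrt(20717))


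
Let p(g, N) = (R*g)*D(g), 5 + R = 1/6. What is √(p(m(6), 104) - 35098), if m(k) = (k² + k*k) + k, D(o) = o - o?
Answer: I*√35098 ≈ 187.34*I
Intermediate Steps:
D(o) = 0
m(k) = k + 2*k² (m(k) = (k² + k²) + k = 2*k² + k = k + 2*k²)
R = -29/6 (R = -5 + 1/6 = -5 + ⅙ = -29/6 ≈ -4.8333)
p(g, N) = 0 (p(g, N) = -29*g/6*0 = 0)
√(p(m(6), 104) - 35098) = √(0 - 35098) = √(-35098) = I*√35098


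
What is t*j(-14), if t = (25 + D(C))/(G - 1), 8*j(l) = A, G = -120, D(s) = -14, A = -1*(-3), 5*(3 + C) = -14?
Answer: -3/88 ≈ -0.034091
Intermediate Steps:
C = -29/5 (C = -3 + (⅕)*(-14) = -3 - 14/5 = -29/5 ≈ -5.8000)
A = 3
j(l) = 3/8 (j(l) = (⅛)*3 = 3/8)
t = -1/11 (t = (25 - 14)/(-120 - 1) = 11/(-121) = 11*(-1/121) = -1/11 ≈ -0.090909)
t*j(-14) = -1/11*3/8 = -3/88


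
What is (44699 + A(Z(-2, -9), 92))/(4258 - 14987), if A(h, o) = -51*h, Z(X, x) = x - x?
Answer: -44699/10729 ≈ -4.1662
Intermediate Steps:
Z(X, x) = 0
(44699 + A(Z(-2, -9), 92))/(4258 - 14987) = (44699 - 51*0)/(4258 - 14987) = (44699 + 0)/(-10729) = 44699*(-1/10729) = -44699/10729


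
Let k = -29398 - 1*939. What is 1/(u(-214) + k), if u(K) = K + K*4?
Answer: -1/31407 ≈ -3.1840e-5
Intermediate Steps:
k = -30337 (k = -29398 - 939 = -30337)
u(K) = 5*K (u(K) = K + 4*K = 5*K)
1/(u(-214) + k) = 1/(5*(-214) - 30337) = 1/(-1070 - 30337) = 1/(-31407) = -1/31407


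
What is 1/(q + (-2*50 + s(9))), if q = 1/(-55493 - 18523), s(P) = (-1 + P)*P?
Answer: -74016/2072449 ≈ -0.035714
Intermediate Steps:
s(P) = P*(-1 + P)
q = -1/74016 (q = 1/(-74016) = -1/74016 ≈ -1.3511e-5)
1/(q + (-2*50 + s(9))) = 1/(-1/74016 + (-2*50 + 9*(-1 + 9))) = 1/(-1/74016 + (-100 + 9*8)) = 1/(-1/74016 + (-100 + 72)) = 1/(-1/74016 - 28) = 1/(-2072449/74016) = -74016/2072449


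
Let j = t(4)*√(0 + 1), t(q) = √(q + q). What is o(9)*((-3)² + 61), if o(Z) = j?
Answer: 140*√2 ≈ 197.99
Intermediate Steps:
t(q) = √2*√q (t(q) = √(2*q) = √2*√q)
j = 2*√2 (j = (√2*√4)*√(0 + 1) = (√2*2)*√1 = (2*√2)*1 = 2*√2 ≈ 2.8284)
o(Z) = 2*√2
o(9)*((-3)² + 61) = (2*√2)*((-3)² + 61) = (2*√2)*(9 + 61) = (2*√2)*70 = 140*√2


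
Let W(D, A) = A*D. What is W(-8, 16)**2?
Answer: 16384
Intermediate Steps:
W(-8, 16)**2 = (16*(-8))**2 = (-128)**2 = 16384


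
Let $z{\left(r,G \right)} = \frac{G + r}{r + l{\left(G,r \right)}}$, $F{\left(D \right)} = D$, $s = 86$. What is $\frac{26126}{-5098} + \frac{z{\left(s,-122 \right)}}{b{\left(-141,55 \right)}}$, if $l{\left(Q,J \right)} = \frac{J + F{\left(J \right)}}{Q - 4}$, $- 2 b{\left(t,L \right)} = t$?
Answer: $- \frac{819373535}{159697399} \approx -5.1308$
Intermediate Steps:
$b{\left(t,L \right)} = - \frac{t}{2}$
$l{\left(Q,J \right)} = \frac{2 J}{-4 + Q}$ ($l{\left(Q,J \right)} = \frac{J + J}{Q - 4} = \frac{2 J}{-4 + Q}$)
$z{\left(r,G \right)} = \frac{G + r}{r + \frac{2 r}{-4 + G}}$
$\frac{26126}{-5098} + \frac{z{\left(s,-122 \right)}}{b{\left(-141,55 \right)}} = \frac{26126}{-5098} + \frac{\frac{1}{86} \frac{1}{-2 - 122} \left(-4 - 122\right) \left(-122 + 86\right)}{\left(- \frac{1}{2}\right) \left(-141\right)} = 26126 \left(- \frac{1}{5098}\right) + \frac{\frac{1}{86} \frac{1}{-124} \left(-126\right) \left(-36\right)}{\frac{141}{2}} = - \frac{13063}{2549} + \frac{1}{86} \left(- \frac{1}{124}\right) \left(-126\right) \left(-36\right) \frac{2}{141} = - \frac{13063}{2549} - \frac{378}{62651} = - \frac{819373535}{159697399}$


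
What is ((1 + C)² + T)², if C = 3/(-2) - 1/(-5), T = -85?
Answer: 72097081/10000 ≈ 7209.7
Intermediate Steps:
C = -13/10 (C = 3*(-½) - 1*(-⅕) = -3/2 + ⅕ = -13/10 ≈ -1.3000)
((1 + C)² + T)² = ((1 - 13/10)² - 85)² = ((-3/10)² - 85)² = (9/100 - 85)² = (-8491/100)² = 72097081/10000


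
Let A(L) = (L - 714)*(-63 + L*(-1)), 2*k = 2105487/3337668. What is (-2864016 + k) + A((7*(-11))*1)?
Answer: -73533293773/25576 ≈ -2.8751e+6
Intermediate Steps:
k = 8067/25576 (k = (2105487/3337668)/2 = (2105487*(1/3337668))/2 = (1/2)*(8067/12788) = 8067/25576 ≈ 0.31541)
A(L) = (-714 + L)*(-63 - L)
(-2864016 + k) + A((7*(-11))*1) = (-2864016 + 8067/25576) + (44982 - ((7*(-11))*1)**2 + 651*((7*(-11))*1)) = -73250065149/25576 + (44982 - (-77*1)**2 + 651*(-77*1)) = -73250065149/25576 + (44982 - 1*(-77)**2 + 651*(-77)) = -73250065149/25576 + (44982 - 1*5929 - 50127) = -73250065149/25576 + (44982 - 5929 - 50127) = -73250065149/25576 - 11074 = -73533293773/25576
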